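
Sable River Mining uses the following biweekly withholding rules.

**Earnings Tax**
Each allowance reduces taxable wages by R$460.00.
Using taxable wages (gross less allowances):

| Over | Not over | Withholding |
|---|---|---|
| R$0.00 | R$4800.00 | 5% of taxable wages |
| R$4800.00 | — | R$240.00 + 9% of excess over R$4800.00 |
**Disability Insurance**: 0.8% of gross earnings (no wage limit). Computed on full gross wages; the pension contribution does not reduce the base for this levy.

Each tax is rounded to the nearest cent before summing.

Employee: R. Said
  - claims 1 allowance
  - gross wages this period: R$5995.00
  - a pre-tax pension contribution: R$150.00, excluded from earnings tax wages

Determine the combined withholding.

R$340.61

Earnings Tax: taxable = R$5995.00 − R$150.00 − 1×R$460.00 = R$5385.00
  R$240.00 + 9% × (R$5385.00 − R$4800.00) = R$240.00 + 9% × R$585.00 = R$292.65
Disability Insurance: 0.8% × R$5995.00 = R$47.96
Total: R$292.65 + R$47.96 = R$340.61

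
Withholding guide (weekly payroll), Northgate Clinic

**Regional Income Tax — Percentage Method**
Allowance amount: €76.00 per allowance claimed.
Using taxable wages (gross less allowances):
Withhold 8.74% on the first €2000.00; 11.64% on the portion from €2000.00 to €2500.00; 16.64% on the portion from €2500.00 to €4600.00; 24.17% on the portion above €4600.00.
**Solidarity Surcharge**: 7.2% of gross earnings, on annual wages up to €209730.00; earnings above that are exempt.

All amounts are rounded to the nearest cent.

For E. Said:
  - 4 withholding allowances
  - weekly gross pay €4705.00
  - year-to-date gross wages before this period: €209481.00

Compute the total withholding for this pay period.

Regional Income Tax: taxable = €4705.00 − 4×€76.00 = €4401.00
  €233.00 + 16.64% × (€4401.00 − €2500.00) = €233.00 + 16.64% × €1901.00 = €549.33
Solidarity Surcharge: cap €209730.00 − YTD €209481.00 = €249.00 subject; 7.2% × €249.00 = €17.93
Total: €549.33 + €17.93 = €567.26

€567.26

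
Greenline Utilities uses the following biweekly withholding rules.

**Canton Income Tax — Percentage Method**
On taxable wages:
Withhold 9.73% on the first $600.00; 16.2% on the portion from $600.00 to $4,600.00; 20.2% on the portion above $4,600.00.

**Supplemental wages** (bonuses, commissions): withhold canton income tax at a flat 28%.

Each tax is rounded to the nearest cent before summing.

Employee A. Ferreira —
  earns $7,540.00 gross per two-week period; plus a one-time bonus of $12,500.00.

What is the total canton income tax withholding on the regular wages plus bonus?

$4,800.26

Canton Income Tax: taxable = $7,540.00
  $706.38 + 20.2% × ($7,540.00 − $4,600.00) = $706.38 + 20.2% × $2,940.00 = $1,300.26
Supplemental (28% flat on bonus): 28% × $12,500.00 = $3,500.00
Total canton income tax: $1,300.26 + $3,500.00 = $4,800.26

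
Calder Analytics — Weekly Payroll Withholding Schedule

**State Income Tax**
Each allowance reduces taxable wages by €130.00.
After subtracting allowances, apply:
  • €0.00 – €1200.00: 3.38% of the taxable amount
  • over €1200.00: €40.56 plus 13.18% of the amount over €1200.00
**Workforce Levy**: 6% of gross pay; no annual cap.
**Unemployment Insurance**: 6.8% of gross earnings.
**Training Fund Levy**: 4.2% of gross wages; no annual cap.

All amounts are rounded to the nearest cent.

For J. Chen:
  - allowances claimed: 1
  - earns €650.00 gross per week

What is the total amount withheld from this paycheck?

€128.08

State Income Tax: taxable = €650.00 − 1×€130.00 = €520.00
  3.38% × €520.00 = €17.58
Workforce Levy: 6% × €650.00 = €39.00
Unemployment Insurance: 6.8% × €650.00 = €44.20
Training Fund Levy: 4.2% × €650.00 = €27.30
Total: €17.58 + €39.00 + €44.20 + €27.30 = €128.08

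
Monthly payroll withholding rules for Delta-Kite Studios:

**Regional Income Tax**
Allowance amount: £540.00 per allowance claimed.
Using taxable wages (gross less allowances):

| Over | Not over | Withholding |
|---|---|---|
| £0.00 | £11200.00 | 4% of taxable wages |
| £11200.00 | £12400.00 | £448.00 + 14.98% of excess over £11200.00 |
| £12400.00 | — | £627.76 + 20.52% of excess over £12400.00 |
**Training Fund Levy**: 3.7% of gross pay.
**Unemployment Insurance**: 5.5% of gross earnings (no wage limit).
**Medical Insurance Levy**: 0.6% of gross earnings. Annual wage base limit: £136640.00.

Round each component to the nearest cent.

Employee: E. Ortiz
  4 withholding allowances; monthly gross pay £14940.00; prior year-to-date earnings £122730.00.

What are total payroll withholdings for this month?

£2163.68

Regional Income Tax: taxable = £14940.00 − 4×£540.00 = £12780.00
  £627.76 + 20.52% × (£12780.00 − £12400.00) = £627.76 + 20.52% × £380.00 = £705.74
Training Fund Levy: 3.7% × £14940.00 = £552.78
Unemployment Insurance: 5.5% × £14940.00 = £821.70
Medical Insurance Levy: cap £136640.00 − YTD £122730.00 = £13910.00 subject; 0.6% × £13910.00 = £83.46
Total: £705.74 + £552.78 + £821.70 + £83.46 = £2163.68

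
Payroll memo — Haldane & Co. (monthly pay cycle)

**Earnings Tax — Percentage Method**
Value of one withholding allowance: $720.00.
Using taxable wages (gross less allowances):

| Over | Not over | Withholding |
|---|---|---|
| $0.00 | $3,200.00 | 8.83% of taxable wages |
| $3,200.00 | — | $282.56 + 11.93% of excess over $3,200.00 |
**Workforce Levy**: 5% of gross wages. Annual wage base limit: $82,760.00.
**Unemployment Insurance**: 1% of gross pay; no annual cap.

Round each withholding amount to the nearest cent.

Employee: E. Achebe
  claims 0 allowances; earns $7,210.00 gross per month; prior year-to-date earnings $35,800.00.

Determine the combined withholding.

$1,193.55

Earnings Tax: taxable = $7,210.00
  $282.56 + 11.93% × ($7,210.00 − $3,200.00) = $282.56 + 11.93% × $4,010.00 = $760.95
Workforce Levy: 5% × $7,210.00 = $360.50
Unemployment Insurance: 1% × $7,210.00 = $72.10
Total: $760.95 + $360.50 + $72.10 = $1,193.55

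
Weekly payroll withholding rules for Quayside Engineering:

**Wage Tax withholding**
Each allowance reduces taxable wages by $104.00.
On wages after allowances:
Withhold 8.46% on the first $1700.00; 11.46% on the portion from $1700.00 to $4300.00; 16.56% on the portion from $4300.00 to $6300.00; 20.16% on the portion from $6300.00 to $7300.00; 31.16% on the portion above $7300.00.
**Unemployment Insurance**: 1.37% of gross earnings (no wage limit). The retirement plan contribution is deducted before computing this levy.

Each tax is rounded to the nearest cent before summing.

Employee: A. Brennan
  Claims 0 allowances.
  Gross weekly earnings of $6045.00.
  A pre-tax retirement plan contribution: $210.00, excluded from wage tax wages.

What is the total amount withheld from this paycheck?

Wage Tax: taxable = $6045.00 − $210.00 = $5835.00
  $441.78 + 16.56% × ($5835.00 − $4300.00) = $441.78 + 16.56% × $1535.00 = $695.98
Unemployment Insurance: 1.37% × $5835.00 = $79.94
Total: $695.98 + $79.94 = $775.92

$775.92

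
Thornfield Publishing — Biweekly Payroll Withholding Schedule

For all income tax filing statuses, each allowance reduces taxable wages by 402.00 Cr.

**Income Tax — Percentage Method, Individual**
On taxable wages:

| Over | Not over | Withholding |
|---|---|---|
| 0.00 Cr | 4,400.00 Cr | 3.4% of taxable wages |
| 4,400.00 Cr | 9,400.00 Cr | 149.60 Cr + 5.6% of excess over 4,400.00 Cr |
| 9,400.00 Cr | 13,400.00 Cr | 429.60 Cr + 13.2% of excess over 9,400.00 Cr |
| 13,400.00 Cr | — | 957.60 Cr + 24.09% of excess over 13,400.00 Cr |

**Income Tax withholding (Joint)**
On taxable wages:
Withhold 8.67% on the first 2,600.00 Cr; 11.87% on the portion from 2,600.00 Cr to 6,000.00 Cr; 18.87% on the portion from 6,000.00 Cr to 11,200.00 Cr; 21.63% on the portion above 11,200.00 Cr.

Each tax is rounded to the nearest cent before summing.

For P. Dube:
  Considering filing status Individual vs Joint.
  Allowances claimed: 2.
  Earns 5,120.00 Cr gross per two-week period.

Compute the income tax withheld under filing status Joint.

429.11 Cr

Income Tax (Joint): taxable = 5,120.00 Cr − 2×402.00 Cr = 4,316.00 Cr
  225.42 Cr + 11.87% × (4,316.00 Cr − 2,600.00 Cr) = 225.42 Cr + 11.87% × 1,716.00 Cr = 429.11 Cr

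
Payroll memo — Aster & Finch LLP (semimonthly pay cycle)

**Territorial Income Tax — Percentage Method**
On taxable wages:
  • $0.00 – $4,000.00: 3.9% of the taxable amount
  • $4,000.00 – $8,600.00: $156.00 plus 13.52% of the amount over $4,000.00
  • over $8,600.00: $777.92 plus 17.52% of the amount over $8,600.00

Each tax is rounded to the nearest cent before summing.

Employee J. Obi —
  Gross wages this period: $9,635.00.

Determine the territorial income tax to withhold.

$959.25

Territorial Income Tax: taxable = $9,635.00
  $777.92 + 17.52% × ($9,635.00 − $8,600.00) = $777.92 + 17.52% × $1,035.00 = $959.25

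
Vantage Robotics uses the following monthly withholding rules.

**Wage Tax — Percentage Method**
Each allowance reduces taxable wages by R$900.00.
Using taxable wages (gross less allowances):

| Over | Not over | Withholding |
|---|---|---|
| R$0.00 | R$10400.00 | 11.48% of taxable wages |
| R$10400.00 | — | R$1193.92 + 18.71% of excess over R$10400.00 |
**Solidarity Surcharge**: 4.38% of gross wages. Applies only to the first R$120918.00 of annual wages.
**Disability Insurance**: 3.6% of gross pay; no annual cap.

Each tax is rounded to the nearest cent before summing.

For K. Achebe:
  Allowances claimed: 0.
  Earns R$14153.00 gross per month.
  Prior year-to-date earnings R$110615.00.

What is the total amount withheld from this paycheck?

Wage Tax: taxable = R$14153.00
  R$1193.92 + 18.71% × (R$14153.00 − R$10400.00) = R$1193.92 + 18.71% × R$3753.00 = R$1896.11
Solidarity Surcharge: cap R$120918.00 − YTD R$110615.00 = R$10303.00 subject; 4.38% × R$10303.00 = R$451.27
Disability Insurance: 3.6% × R$14153.00 = R$509.51
Total: R$1896.11 + R$451.27 + R$509.51 = R$2856.89

R$2856.89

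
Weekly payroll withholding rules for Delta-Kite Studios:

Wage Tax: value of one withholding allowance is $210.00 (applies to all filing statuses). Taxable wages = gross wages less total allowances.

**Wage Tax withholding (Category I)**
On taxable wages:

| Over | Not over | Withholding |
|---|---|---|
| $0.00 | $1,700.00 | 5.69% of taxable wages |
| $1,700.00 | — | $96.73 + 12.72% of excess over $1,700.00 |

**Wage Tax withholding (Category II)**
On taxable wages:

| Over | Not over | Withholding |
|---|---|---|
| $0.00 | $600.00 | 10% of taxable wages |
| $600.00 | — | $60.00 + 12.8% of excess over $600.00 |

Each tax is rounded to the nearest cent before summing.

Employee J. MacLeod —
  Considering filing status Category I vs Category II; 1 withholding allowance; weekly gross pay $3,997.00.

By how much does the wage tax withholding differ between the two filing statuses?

$105.74

Wage Tax (Category I): taxable = $3,997.00 − 1×$210.00 = $3,787.00
  $96.73 + 12.72% × ($3,787.00 − $1,700.00) = $96.73 + 12.72% × $2,087.00 = $362.20
Wage Tax (Category II): taxable = $3,997.00 − 1×$210.00 = $3,787.00
  $60.00 + 12.8% × ($3,787.00 − $600.00) = $60.00 + 12.8% × $3,187.00 = $467.94
Difference: |$362.20 − $467.94| = $105.74 (higher under Category II)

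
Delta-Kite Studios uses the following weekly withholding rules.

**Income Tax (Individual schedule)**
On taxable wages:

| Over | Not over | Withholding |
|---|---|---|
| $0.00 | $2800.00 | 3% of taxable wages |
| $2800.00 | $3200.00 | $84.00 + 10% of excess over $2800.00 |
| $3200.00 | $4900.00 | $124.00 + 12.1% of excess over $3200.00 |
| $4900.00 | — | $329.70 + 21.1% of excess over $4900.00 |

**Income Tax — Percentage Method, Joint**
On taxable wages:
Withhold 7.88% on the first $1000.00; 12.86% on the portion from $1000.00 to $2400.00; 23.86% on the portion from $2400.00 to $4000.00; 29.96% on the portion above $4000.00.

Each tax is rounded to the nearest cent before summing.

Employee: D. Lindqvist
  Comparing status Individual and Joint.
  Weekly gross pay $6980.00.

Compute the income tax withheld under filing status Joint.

$1533.41

Income Tax (Joint): taxable = $6980.00
  $640.60 + 29.96% × ($6980.00 − $4000.00) = $640.60 + 29.96% × $2980.00 = $1533.41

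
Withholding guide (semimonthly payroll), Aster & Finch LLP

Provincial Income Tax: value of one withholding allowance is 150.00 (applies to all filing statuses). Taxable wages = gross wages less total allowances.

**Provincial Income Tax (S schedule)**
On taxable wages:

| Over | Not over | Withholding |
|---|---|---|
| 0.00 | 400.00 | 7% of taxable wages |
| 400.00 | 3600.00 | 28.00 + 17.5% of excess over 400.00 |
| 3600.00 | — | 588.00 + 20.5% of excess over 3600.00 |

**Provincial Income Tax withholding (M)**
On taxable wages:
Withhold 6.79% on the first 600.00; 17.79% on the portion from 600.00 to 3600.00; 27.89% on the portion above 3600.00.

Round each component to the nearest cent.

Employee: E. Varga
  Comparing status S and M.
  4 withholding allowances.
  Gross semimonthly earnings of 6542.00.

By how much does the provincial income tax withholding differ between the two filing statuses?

Provincial Income Tax (S): taxable = 6542.00 − 4×150.00 = 5942.00
  588.00 + 20.5% × (5942.00 − 3600.00) = 588.00 + 20.5% × 2342.00 = 1068.11
Provincial Income Tax (M): taxable = 6542.00 − 4×150.00 = 5942.00
  574.44 + 27.89% × (5942.00 − 3600.00) = 574.44 + 27.89% × 2342.00 = 1227.62
Difference: |1068.11 − 1227.62| = 159.51 (higher under M)

159.51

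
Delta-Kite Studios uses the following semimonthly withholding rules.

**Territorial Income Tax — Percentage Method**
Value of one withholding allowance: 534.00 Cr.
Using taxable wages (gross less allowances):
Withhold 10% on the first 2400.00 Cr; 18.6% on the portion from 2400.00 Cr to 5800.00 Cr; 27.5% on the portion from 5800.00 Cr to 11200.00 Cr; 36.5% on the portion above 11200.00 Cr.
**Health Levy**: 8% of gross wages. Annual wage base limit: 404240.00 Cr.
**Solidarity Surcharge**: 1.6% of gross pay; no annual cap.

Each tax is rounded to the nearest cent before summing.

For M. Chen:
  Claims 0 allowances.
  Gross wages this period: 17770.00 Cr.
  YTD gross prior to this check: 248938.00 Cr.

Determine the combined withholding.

Territorial Income Tax: taxable = 17770.00 Cr
  2357.40 Cr + 36.5% × (17770.00 Cr − 11200.00 Cr) = 2357.40 Cr + 36.5% × 6570.00 Cr = 4755.45 Cr
Health Levy: 8% × 17770.00 Cr = 1421.60 Cr
Solidarity Surcharge: 1.6% × 17770.00 Cr = 284.32 Cr
Total: 4755.45 Cr + 1421.60 Cr + 284.32 Cr = 6461.37 Cr

6461.37 Cr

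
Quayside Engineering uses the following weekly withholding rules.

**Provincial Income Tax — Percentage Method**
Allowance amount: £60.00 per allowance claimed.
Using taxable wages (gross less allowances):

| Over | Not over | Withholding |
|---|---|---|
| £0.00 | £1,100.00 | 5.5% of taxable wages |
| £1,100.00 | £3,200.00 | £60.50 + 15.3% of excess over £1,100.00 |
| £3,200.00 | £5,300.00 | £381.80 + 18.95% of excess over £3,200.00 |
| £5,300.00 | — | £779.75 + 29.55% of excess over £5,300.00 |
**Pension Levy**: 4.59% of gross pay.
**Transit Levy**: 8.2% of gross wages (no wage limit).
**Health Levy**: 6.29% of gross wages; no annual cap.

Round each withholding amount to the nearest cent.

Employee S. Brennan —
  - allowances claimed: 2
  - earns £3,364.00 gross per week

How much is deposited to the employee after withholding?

£2,332.00

Provincial Income Tax: taxable = £3,364.00 − 2×£60.00 = £3,244.00
  £381.80 + 18.95% × (£3,244.00 − £3,200.00) = £381.80 + 18.95% × £44.00 = £390.14
Pension Levy: 4.59% × £3,364.00 = £154.41
Transit Levy: 8.2% × £3,364.00 = £275.85
Health Levy: 6.29% × £3,364.00 = £211.60
Total withheld: £390.14 + £154.41 + £275.85 + £211.60 = £1,032.00
Net pay: £3,364.00 − £1,032.00 = £2,332.00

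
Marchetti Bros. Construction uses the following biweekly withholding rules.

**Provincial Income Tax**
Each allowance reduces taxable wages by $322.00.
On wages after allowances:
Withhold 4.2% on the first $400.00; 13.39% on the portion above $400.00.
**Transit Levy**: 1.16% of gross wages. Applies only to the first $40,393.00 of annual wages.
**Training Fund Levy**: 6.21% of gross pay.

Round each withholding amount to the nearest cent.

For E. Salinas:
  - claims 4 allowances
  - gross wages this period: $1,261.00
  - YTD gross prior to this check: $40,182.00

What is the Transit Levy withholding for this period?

Transit Levy: cap $40,393.00 − YTD $40,182.00 = $211.00 subject; 1.16% × $211.00 = $2.45

$2.45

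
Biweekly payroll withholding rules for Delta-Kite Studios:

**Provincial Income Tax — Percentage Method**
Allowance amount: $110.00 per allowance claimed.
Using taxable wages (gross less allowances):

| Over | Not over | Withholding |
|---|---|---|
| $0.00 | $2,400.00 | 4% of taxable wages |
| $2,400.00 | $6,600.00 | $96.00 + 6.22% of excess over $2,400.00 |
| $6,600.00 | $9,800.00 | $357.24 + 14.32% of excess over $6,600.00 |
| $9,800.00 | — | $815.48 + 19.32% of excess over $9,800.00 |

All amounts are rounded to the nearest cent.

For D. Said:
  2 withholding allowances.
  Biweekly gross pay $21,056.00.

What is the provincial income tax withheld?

$2,947.64

Provincial Income Tax: taxable = $21,056.00 − 2×$110.00 = $20,836.00
  $815.48 + 19.32% × ($20,836.00 − $9,800.00) = $815.48 + 19.32% × $11,036.00 = $2,947.64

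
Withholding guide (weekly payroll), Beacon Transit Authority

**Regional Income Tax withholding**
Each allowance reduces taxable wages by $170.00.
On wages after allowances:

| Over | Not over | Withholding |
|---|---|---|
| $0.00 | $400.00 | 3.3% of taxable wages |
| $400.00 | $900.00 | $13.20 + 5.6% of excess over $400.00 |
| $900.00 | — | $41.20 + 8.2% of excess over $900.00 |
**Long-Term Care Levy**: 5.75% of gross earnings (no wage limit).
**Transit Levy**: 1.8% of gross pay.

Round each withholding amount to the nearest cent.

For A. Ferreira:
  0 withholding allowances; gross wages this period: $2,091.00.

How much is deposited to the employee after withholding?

Regional Income Tax: taxable = $2,091.00
  $41.20 + 8.2% × ($2,091.00 − $900.00) = $41.20 + 8.2% × $1,191.00 = $138.86
Long-Term Care Levy: 5.75% × $2,091.00 = $120.23
Transit Levy: 1.8% × $2,091.00 = $37.64
Total withheld: $138.86 + $120.23 + $37.64 = $296.73
Net pay: $2,091.00 − $296.73 = $1,794.27

$1,794.27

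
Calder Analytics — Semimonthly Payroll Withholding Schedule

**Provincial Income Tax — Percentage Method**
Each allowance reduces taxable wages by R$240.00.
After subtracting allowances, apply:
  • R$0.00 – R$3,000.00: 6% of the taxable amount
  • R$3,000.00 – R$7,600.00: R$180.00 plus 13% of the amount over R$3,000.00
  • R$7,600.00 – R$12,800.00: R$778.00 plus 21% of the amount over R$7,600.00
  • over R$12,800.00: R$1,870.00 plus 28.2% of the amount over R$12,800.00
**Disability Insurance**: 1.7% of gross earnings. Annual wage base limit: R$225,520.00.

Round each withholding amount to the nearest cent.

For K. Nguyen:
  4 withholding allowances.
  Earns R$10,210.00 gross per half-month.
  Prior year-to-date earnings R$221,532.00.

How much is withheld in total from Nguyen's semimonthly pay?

R$1,192.30

Provincial Income Tax: taxable = R$10,210.00 − 4×R$240.00 = R$9,250.00
  R$778.00 + 21% × (R$9,250.00 − R$7,600.00) = R$778.00 + 21% × R$1,650.00 = R$1,124.50
Disability Insurance: cap R$225,520.00 − YTD R$221,532.00 = R$3,988.00 subject; 1.7% × R$3,988.00 = R$67.80
Total: R$1,124.50 + R$67.80 = R$1,192.30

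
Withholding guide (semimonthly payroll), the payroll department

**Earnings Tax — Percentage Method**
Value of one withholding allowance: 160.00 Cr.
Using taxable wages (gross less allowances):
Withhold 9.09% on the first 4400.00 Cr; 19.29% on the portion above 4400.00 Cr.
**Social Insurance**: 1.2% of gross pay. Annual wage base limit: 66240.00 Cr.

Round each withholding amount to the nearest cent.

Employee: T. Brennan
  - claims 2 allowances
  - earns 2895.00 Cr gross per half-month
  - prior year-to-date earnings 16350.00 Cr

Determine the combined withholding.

Earnings Tax: taxable = 2895.00 Cr − 2×160.00 Cr = 2575.00 Cr
  9.09% × 2575.00 Cr = 234.07 Cr
Social Insurance: 1.2% × 2895.00 Cr = 34.74 Cr
Total: 234.07 Cr + 34.74 Cr = 268.81 Cr

268.81 Cr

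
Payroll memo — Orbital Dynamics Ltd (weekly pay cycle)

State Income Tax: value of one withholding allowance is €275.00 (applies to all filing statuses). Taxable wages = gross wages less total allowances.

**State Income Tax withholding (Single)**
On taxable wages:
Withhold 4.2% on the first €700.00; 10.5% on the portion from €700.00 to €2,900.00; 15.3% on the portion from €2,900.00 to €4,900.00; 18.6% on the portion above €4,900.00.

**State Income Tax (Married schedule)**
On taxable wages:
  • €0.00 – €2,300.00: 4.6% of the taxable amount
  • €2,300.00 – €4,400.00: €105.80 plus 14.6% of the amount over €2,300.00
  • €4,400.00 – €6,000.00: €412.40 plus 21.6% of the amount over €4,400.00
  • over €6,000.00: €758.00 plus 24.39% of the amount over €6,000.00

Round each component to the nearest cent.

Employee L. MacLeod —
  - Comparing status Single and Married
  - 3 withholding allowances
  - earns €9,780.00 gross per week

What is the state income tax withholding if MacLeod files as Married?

€1,478.72

State Income Tax (Married): taxable = €9,780.00 − 3×€275.00 = €8,955.00
  €758.00 + 24.39% × (€8,955.00 − €6,000.00) = €758.00 + 24.39% × €2,955.00 = €1,478.72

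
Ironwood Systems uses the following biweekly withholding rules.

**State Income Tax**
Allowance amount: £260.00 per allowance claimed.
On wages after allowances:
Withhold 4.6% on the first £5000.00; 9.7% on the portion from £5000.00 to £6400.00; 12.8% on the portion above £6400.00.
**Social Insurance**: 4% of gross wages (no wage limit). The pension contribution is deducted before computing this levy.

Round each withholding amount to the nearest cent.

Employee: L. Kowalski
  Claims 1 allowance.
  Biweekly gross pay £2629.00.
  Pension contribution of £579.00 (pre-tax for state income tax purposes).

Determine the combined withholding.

£164.34

State Income Tax: taxable = £2629.00 − £579.00 − 1×£260.00 = £1790.00
  4.6% × £1790.00 = £82.34
Social Insurance: 4% × £2050.00 = £82.00
Total: £82.34 + £82.00 = £164.34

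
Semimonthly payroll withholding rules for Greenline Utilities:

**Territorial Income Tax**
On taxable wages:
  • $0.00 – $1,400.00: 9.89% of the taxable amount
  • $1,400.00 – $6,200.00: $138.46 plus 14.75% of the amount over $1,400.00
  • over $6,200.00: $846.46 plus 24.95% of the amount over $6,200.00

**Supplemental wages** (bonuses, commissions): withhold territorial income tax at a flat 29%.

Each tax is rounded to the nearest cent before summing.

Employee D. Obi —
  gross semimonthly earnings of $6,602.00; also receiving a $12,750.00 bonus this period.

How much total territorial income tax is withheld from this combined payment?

Territorial Income Tax: taxable = $6,602.00
  $846.46 + 24.95% × ($6,602.00 − $6,200.00) = $846.46 + 24.95% × $402.00 = $946.76
Supplemental (29% flat on bonus): 29% × $12,750.00 = $3,697.50
Total territorial income tax: $946.76 + $3,697.50 = $4,644.26

$4,644.26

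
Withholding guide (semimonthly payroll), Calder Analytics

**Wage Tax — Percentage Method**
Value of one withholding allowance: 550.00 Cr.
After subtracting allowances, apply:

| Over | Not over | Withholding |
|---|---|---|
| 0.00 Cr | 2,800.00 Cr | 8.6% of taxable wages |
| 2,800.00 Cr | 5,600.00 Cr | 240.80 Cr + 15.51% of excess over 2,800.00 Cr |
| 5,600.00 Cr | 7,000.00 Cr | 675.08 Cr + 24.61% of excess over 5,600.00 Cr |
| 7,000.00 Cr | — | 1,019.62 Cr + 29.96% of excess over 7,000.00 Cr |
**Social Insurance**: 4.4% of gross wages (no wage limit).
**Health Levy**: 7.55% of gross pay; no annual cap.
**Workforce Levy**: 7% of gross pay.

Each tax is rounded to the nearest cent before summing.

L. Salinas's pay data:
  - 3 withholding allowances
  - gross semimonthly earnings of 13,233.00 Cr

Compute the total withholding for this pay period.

Wage Tax: taxable = 13,233.00 Cr − 3×550.00 Cr = 11,583.00 Cr
  1,019.62 Cr + 29.96% × (11,583.00 Cr − 7,000.00 Cr) = 1,019.62 Cr + 29.96% × 4,583.00 Cr = 2,392.69 Cr
Social Insurance: 4.4% × 13,233.00 Cr = 582.25 Cr
Health Levy: 7.55% × 13,233.00 Cr = 999.09 Cr
Workforce Levy: 7% × 13,233.00 Cr = 926.31 Cr
Total: 2,392.69 Cr + 582.25 Cr + 999.09 Cr + 926.31 Cr = 4,900.34 Cr

4,900.34 Cr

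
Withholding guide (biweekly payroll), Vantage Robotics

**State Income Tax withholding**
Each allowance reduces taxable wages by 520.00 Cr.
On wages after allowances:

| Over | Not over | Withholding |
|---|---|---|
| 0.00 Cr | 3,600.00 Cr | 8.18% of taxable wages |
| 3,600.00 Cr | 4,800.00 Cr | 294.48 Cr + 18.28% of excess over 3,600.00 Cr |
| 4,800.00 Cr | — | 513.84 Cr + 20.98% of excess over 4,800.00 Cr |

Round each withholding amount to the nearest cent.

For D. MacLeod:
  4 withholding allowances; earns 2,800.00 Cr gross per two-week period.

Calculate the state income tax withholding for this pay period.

58.90 Cr

State Income Tax: taxable = 2,800.00 Cr − 4×520.00 Cr = 720.00 Cr
  8.18% × 720.00 Cr = 58.90 Cr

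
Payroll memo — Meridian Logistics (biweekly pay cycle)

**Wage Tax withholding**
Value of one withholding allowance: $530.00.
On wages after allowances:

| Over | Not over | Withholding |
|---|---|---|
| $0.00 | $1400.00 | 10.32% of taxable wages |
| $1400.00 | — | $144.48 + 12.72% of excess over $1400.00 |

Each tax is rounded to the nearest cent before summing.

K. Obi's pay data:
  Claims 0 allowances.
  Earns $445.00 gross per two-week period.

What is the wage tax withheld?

Wage Tax: taxable = $445.00
  10.32% × $445.00 = $45.92

$45.92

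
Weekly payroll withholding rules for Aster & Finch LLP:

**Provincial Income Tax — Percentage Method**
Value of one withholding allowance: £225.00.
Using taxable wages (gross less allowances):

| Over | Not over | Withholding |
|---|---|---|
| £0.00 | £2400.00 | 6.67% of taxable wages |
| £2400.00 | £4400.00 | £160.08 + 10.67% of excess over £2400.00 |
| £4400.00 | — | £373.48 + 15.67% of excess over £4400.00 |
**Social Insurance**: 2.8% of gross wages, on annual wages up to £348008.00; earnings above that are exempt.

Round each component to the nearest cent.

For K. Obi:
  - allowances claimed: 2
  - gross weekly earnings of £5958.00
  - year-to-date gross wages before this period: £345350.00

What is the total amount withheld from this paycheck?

£621.52

Provincial Income Tax: taxable = £5958.00 − 2×£225.00 = £5508.00
  £373.48 + 15.67% × (£5508.00 − £4400.00) = £373.48 + 15.67% × £1108.00 = £547.10
Social Insurance: cap £348008.00 − YTD £345350.00 = £2658.00 subject; 2.8% × £2658.00 = £74.42
Total: £547.10 + £74.42 = £621.52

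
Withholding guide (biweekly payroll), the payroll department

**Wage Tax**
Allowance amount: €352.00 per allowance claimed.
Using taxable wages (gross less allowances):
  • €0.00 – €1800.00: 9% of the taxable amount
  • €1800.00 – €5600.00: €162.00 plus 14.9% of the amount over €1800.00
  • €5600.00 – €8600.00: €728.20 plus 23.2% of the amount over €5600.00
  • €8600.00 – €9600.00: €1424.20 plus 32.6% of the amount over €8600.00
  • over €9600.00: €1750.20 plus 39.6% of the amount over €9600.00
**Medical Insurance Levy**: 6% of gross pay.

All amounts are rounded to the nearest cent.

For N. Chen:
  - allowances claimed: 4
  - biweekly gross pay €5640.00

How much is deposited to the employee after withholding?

Wage Tax: taxable = €5640.00 − 4×€352.00 = €4232.00
  €162.00 + 14.9% × (€4232.00 − €1800.00) = €162.00 + 14.9% × €2432.00 = €524.37
Medical Insurance Levy: 6% × €5640.00 = €338.40
Total withheld: €524.37 + €338.40 = €862.77
Net pay: €5640.00 − €862.77 = €4777.23

€4777.23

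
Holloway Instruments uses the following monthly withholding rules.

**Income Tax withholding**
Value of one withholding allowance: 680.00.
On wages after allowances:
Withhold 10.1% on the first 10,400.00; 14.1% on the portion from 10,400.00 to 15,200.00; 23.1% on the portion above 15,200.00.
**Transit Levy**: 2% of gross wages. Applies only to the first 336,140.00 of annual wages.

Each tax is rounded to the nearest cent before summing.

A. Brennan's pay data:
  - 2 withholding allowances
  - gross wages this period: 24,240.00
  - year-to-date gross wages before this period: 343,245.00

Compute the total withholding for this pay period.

Income Tax: taxable = 24,240.00 − 2×680.00 = 22,880.00
  1,727.20 + 23.1% × (22,880.00 − 15,200.00) = 1,727.20 + 23.1% × 7,680.00 = 3,501.28
Transit Levy: YTD 343,245.00 ≥ cap 336,140.00 → 0.00
Total: 3,501.28 + 0.00 = 3,501.28

3,501.28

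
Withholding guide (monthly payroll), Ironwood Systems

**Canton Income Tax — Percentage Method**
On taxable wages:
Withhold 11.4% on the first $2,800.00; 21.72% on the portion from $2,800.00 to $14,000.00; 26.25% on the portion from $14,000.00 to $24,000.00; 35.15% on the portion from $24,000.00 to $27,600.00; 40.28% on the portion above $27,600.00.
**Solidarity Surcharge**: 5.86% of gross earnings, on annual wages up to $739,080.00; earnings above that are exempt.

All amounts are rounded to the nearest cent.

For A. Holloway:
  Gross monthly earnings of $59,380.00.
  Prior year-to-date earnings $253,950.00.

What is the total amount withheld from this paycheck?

$22,922.89

Canton Income Tax: taxable = $59,380.00
  $6,642.24 + 40.28% × ($59,380.00 − $27,600.00) = $6,642.24 + 40.28% × $31,780.00 = $19,443.22
Solidarity Surcharge: 5.86% × $59,380.00 = $3,479.67
Total: $19,443.22 + $3,479.67 = $22,922.89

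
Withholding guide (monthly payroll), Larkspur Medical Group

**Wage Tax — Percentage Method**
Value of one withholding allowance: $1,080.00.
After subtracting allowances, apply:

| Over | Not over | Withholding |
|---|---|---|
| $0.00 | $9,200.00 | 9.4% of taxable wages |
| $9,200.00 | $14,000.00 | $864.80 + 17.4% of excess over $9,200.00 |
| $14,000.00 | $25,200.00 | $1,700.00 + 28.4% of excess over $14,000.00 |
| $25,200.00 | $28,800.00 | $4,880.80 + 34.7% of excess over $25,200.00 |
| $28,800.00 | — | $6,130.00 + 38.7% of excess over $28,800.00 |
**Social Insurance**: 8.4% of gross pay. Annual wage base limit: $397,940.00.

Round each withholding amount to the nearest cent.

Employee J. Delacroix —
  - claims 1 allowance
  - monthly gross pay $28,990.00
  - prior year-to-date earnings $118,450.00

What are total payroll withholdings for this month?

Wage Tax: taxable = $28,990.00 − 1×$1,080.00 = $27,910.00
  $4,880.80 + 34.7% × ($27,910.00 − $25,200.00) = $4,880.80 + 34.7% × $2,710.00 = $5,821.17
Social Insurance: 8.4% × $28,990.00 = $2,435.16
Total: $5,821.17 + $2,435.16 = $8,256.33

$8,256.33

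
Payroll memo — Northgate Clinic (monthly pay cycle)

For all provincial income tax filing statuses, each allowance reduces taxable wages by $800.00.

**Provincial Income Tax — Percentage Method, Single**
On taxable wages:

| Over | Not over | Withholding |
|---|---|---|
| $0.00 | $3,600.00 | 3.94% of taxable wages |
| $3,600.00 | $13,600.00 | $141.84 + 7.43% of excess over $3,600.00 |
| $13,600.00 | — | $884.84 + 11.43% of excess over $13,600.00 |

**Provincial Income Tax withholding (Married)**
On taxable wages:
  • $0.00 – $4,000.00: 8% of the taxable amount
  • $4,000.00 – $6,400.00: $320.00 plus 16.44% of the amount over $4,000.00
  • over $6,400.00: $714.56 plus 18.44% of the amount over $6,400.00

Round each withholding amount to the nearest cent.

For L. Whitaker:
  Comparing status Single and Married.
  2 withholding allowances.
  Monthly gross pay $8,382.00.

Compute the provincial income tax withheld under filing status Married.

Provincial Income Tax (Married): taxable = $8,382.00 − 2×$800.00 = $6,782.00
  $714.56 + 18.44% × ($6,782.00 − $6,400.00) = $714.56 + 18.44% × $382.00 = $785.00

$785.00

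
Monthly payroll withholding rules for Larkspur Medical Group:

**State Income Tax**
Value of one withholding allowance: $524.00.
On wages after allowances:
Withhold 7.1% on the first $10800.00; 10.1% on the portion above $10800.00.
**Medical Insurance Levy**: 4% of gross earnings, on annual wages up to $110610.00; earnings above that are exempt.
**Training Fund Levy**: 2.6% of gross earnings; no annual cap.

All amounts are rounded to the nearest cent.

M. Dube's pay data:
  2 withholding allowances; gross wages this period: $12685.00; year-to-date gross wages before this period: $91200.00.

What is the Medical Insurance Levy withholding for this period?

$507.40

Medical Insurance Levy: 4% × $12685.00 = $507.40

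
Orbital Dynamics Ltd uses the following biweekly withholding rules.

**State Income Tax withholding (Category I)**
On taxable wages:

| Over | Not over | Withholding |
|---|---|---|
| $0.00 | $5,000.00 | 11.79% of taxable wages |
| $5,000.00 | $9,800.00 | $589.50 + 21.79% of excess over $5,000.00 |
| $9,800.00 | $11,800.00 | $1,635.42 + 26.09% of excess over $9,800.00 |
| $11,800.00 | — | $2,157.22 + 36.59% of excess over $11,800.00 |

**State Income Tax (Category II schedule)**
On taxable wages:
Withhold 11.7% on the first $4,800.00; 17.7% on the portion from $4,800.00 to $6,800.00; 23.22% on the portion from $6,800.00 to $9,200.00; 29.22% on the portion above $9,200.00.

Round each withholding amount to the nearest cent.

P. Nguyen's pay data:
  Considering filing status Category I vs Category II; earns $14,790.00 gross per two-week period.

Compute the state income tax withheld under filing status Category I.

$3,251.26

State Income Tax (Category I): taxable = $14,790.00
  $2,157.22 + 36.59% × ($14,790.00 − $11,800.00) = $2,157.22 + 36.59% × $2,990.00 = $3,251.26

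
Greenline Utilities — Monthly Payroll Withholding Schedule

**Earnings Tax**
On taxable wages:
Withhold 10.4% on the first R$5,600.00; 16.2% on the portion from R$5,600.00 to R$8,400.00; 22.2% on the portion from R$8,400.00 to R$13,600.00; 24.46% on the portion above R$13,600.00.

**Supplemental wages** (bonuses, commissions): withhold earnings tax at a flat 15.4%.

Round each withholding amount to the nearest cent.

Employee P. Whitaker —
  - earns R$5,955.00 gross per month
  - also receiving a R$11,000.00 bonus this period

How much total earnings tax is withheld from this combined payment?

Earnings Tax: taxable = R$5,955.00
  R$582.40 + 16.2% × (R$5,955.00 − R$5,600.00) = R$582.40 + 16.2% × R$355.00 = R$639.91
Supplemental (15.4% flat on bonus): 15.4% × R$11,000.00 = R$1,694.00
Total earnings tax: R$639.91 + R$1,694.00 = R$2,333.91

R$2,333.91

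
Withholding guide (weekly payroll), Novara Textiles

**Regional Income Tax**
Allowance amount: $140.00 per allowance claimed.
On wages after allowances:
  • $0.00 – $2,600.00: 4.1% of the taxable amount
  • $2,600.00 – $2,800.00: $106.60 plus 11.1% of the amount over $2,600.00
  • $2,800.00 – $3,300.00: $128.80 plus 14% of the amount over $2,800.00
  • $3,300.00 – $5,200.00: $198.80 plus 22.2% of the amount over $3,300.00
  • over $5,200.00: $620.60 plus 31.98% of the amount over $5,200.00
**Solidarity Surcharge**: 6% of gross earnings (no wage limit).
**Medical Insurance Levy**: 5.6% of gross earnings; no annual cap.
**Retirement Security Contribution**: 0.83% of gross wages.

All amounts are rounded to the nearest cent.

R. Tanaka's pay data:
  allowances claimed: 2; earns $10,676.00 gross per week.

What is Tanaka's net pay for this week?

Regional Income Tax: taxable = $10,676.00 − 2×$140.00 = $10,396.00
  $620.60 + 31.98% × ($10,396.00 − $5,200.00) = $620.60 + 31.98% × $5,196.00 = $2,282.28
Solidarity Surcharge: 6% × $10,676.00 = $640.56
Medical Insurance Levy: 5.6% × $10,676.00 = $597.86
Retirement Security Contribution: 0.83% × $10,676.00 = $88.61
Total withheld: $2,282.28 + $640.56 + $597.86 + $88.61 = $3,609.31
Net pay: $10,676.00 − $3,609.31 = $7,066.69

$7,066.69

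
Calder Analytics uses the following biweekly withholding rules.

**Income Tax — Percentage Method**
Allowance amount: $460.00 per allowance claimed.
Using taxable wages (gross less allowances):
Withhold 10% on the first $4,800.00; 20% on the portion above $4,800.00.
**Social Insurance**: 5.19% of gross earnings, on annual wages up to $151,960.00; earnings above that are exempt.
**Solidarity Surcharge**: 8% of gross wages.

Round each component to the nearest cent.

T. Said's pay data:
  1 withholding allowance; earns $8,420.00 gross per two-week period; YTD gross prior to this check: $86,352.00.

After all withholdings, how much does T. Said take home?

Income Tax: taxable = $8,420.00 − 1×$460.00 = $7,960.00
  $480.00 + 20% × ($7,960.00 − $4,800.00) = $480.00 + 20% × $3,160.00 = $1,112.00
Social Insurance: 5.19% × $8,420.00 = $437.00
Solidarity Surcharge: 8% × $8,420.00 = $673.60
Total withheld: $1,112.00 + $437.00 + $673.60 = $2,222.60
Net pay: $8,420.00 − $2,222.60 = $6,197.40

$6,197.40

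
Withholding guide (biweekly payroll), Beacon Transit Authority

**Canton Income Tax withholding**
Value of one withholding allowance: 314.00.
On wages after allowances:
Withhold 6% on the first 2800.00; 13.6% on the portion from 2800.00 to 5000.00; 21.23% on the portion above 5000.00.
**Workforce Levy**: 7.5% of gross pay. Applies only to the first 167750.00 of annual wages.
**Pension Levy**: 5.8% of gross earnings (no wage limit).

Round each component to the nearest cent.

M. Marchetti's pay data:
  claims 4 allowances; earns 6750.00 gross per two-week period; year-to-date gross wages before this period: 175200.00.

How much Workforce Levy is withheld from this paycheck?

0.00

Workforce Levy: YTD 175200.00 ≥ cap 167750.00 → 0.00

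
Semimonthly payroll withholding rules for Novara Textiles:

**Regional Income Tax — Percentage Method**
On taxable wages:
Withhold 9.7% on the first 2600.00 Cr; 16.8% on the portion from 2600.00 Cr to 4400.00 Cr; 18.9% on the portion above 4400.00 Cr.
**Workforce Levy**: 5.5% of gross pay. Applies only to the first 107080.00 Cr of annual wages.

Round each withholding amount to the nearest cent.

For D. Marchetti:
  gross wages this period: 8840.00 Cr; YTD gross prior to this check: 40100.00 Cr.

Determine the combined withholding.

Regional Income Tax: taxable = 8840.00 Cr
  554.60 Cr + 18.9% × (8840.00 Cr − 4400.00 Cr) = 554.60 Cr + 18.9% × 4440.00 Cr = 1393.76 Cr
Workforce Levy: 5.5% × 8840.00 Cr = 486.20 Cr
Total: 1393.76 Cr + 486.20 Cr = 1879.96 Cr

1879.96 Cr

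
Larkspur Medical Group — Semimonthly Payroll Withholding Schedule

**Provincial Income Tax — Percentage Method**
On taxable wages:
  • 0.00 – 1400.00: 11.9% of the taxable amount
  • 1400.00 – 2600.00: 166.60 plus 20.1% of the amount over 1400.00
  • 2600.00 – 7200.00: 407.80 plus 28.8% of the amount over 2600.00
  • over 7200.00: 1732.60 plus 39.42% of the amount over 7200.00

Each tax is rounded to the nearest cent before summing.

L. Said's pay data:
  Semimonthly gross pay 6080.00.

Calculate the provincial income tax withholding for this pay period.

Provincial Income Tax: taxable = 6080.00
  407.80 + 28.8% × (6080.00 − 2600.00) = 407.80 + 28.8% × 3480.00 = 1410.04

1410.04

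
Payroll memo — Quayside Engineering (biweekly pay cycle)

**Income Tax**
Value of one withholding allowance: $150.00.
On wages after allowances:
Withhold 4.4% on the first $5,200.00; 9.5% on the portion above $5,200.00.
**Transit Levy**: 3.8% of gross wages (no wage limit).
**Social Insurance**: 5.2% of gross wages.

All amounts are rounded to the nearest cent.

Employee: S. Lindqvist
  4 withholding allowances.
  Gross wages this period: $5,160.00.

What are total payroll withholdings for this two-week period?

Income Tax: taxable = $5,160.00 − 4×$150.00 = $4,560.00
  4.4% × $4,560.00 = $200.64
Transit Levy: 3.8% × $5,160.00 = $196.08
Social Insurance: 5.2% × $5,160.00 = $268.32
Total: $200.64 + $196.08 + $268.32 = $665.04

$665.04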